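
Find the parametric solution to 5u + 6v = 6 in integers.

Step 1: Compute gcd(5, 6) = 1.
Since 1 divides 6, solutions exist.

Step 2: Find a particular solution using extended Euclidean algorithm.
We get u₀ = -6, v₀ = 6.
Check: 5*-6 + 6*6 = 6 = 6 ✓

Step 3: Write the general solution.
u = -6 + (6/1)t = -6 + 6t
v = 6 - (5/1)t = 6 - 5t
for any integer t.

u = -6 + 6t, v = 6 - 5t for integer t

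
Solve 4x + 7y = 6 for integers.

Step 1: Check solvability.
gcd(4, 7) = 1
Since 1 divides 6, solutions exist.

Step 2: Apply extended Euclidean algorithm to find gcd.
We find integers such that 4*x0 + 7*y0 = 1

Step 3: Scale the particular solution.
Multiply by 6/1 = 6:
x = 12, y = -6

Step 4: Verify.
4*(12) + 7*(-6) = 6 = 6 ✓

x = 12, y = -6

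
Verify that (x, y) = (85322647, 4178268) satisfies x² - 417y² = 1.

Compute x² = 85322647² = 7279954091086609
Compute 417y² = 417·4178268² = 417·17457923479824 = 7279954091086608
x² - 417y² = 7279954091086609 - 7279954091086608 = 1
Since this equals 1, (85322647, 4178268) is a solution.

Yes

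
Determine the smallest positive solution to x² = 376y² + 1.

We seek the smallest positive integers (x, y) with x² - 376y² = 1, i.e., x² = 376y² + 1.
Try successive y values:
y = 1: x² = 376·1² + 1 = 377, not a perfect square
y = 2: x² = 376·2² + 1 = 1505, not a perfect square
y = 3: x² = 376·3² + 1 = 3385, not a perfect square
... continuing the search (or via continued fractions) ...
y = 110532: x² = 376·110532² + 1 = 4593713457025, x = 2143295 ✓

Verify: 2143295² - 376·110532² = 4593713457025 - 4593713457024 = 1 ✓

x = 2143295, y = 110532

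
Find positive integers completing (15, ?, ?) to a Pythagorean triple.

We need the other leg and hypotenuse such that 15² + x² = c².
Take x = 112, c = 113: 15² + 112² = 225 + 12544 = 12769 = 113² ✓
Triple: (15, 112, 113)

(15, 112, 113)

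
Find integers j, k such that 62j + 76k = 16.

Step 1: Check solvability.
gcd(62, 76) = 2
Since 2 divides 16, solutions exist.

Step 2: Apply extended Euclidean algorithm to find gcd.
We find integers such that 62*x0 + 76*y0 = 2

Step 3: Scale the particular solution.
Multiply by 16/2 = 8:
j = -88, k = 72

Step 4: Verify.
62*(-88) + 76*(72) = 16 = 16 ✓

j = -88, k = 72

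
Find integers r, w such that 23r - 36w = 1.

Step 1: Check solvability.
gcd(23, 36) = 1
Since 1 divides 1, solutions exist.

Step 2: Apply extended Euclidean algorithm to find gcd.
We find integers such that 23*x0 + 36*y0 = 1

Step 3: Scale the particular solution.
Multiply by 1/1 = 1:
r = 11, w = 7

Step 4: Verify.
23*(11) - 36*(7) = 1 = 1 ✓

r = 11, w = 7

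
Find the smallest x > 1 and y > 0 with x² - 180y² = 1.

We seek the smallest positive integers (x, y) with x² - 180y² = 1, i.e., x² = 180y² + 1.
Try successive y values:
y = 1: x² = 180·1² + 1 = 181, not a perfect square
y = 2: x² = 180·2² + 1 = 721, not a perfect square
y = 3: x² = 180·3² + 1 = 1621, not a perfect square
... continuing the search (or via continued fractions) ...
y = 12: x² = 180·12² + 1 = 25921, x = 161 ✓

Verify: 161² - 180·12² = 25921 - 25920 = 1 ✓

x = 161, y = 12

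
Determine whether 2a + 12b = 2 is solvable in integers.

Step 1: Compute gcd(2, 12).
gcd(2, 12) = 2

Step 2: Check divisibility.
Does 2 divide 2? 2 = 2 x 1, so yes.

By the theorem on linear Diophantine equations, 2a + 12b = 2 has integer solutions if and only if gcd(2, 12) divides 2. Since 2 | 2, solutions exist.

Yes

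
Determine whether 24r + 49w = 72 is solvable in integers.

Step 1: Compute gcd(24, 49).
gcd(24, 49) = 1

Step 2: Check divisibility.
Does 1 divide 72? 72 = 1 x 72, so yes.

By the theorem on linear Diophantine equations, 24r + 49w = 72 has integer solutions if and only if gcd(24, 49) divides 72. Since 1 | 72, solutions exist.

Yes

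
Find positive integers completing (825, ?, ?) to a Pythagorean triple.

We need the other leg and hypotenuse such that 825² + x² = c².
Take x = 756, c = 1119: 825² + 756² = 680625 + 571536 = 1252161 = 1119² ✓
Triple: (825, 756, 1119)

(825, 756, 1119)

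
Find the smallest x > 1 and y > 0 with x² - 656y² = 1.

We seek the smallest positive integers (x, y) with x² - 656y² = 1, i.e., x² = 656y² + 1.
Try successive y values:
y = 1: x² = 656·1² + 1 = 657, not a perfect square
y = 2: x² = 656·2² + 1 = 2625, not a perfect square
y = 3: x² = 656·3² + 1 = 5905, not a perfect square
... continuing the search (or via continued fractions) ...
y = 80: x² = 656·80² + 1 = 4198401, x = 2049 ✓

Verify: 2049² - 656·80² = 4198401 - 4198400 = 1 ✓

x = 2049, y = 80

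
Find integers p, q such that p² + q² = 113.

We need to find integers p, q > 0 such that p² + q² = 113.
Trying p = 7: q² = 113 - 7² = 113 - 49 = 64
q = 8
Check: 7² + 8² = 49 + 64 = 113 ✓

113 = 7² + 8²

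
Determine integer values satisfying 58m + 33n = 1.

Step 1: Check solvability.
gcd(58, 33) = 1
Since 1 divides 1, solutions exist.

Step 2: Apply extended Euclidean algorithm to find gcd.
We find integers such that 58*x0 + 33*y0 = 1

Step 3: Scale the particular solution.
Multiply by 1/1 = 1:
m = 4, n = -7

Step 4: Verify.
58*(4) + 33*(-7) = 1 = 1 ✓

m = 4, n = -7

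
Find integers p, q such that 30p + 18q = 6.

Step 1: Check solvability.
gcd(30, 18) = 6
Since 6 divides 6, solutions exist.

Step 2: Apply extended Euclidean algorithm to find gcd.
We find integers such that 30*x0 + 18*y0 = 6

Step 3: Scale the particular solution.
Multiply by 6/6 = 1:
p = -1, q = 2

Step 4: Verify.
30*(-1) + 18*(2) = 6 = 6 ✓

p = -1, q = 2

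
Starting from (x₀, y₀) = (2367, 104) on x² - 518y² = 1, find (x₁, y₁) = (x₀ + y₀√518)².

Solutions to x² - Dy² = 1 are generated by powers of (x₀ + y₀√D).
The next solution satisfies x₁ + y₁√518 = (x₀ + y₀√518)², giving:
x₁ = x₀² + 518y₀² = 2367² + 518·104² = 5602689 + 5602688 = 11205377
y₁ = 2x₀y₀ = 2·2367·104 = 492336

Verify: 11205377² - 518·492336² = 125560473712129 - 125560473712128 = 1 ✓

x = 11205377, y = 492336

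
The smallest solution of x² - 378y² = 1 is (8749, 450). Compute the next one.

Solutions to x² - Dy² = 1 are generated by powers of (x₀ + y₀√D).
The next solution satisfies x₁ + y₁√378 = (x₀ + y₀√378)², giving:
x₁ = x₀² + 378y₀² = 8749² + 378·450² = 76545001 + 76545000 = 153090001
y₁ = 2x₀y₀ = 2·8749·450 = 7874100

Verify: 153090001² - 378·7874100² = 23436548406180001 - 23436548406180000 = 1 ✓

x = 153090001, y = 7874100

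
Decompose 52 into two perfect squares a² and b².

We need to find integers a, b > 0 such that a² + b² = 52.
Trying a = 4: b² = 52 - 4² = 52 - 16 = 36
b = 6
Check: 4² + 6² = 16 + 36 = 52 ✓

52 = 4² + 6²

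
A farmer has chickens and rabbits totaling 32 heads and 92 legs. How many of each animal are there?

Let c = chickens, r = rabbits.
Heads: c + r = 32
Legs: 2c + 4r = 92
From the first equation, c = 32 - r. Substitute:
2(32 - r) + 4r = 92
64 + 2r = 92
r = (92 - 64)/2 = 14
c = 32 - 14 = 18

Chickens: 18, Rabbits: 14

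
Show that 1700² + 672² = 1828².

Compute a² + b² = 1700² + 672² = 2890000 + 451584 = 3341584
Compute c² = 1828² = 3341584
Since 3341584 = 3341584, confirmed.

Yes, it is a Pythagorean triple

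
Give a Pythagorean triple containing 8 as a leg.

We need the other leg and hypotenuse such that 8² + x² = c².
Take x = 15, c = 17: 8² + 15² = 64 + 225 = 289 = 17² ✓
Triple: (15, 8, 17)

(15, 8, 17)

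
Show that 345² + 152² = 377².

Compute a² + b² = 345² + 152² = 119025 + 23104 = 142129
Compute c² = 377² = 142129
Since 142129 = 142129, confirmed.

Yes, it is a Pythagorean triple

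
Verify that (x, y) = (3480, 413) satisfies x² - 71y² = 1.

Compute x² = 3480² = 12110400
Compute 71y² = 71·413² = 71·170569 = 12110399
x² - 71y² = 12110400 - 12110399 = 1
Since this equals 1, (3480, 413) is a solution.

Yes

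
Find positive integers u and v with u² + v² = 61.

We need to find integers u, v > 0 such that u² + v² = 61.
Trying u = 5: v² = 61 - 5² = 61 - 25 = 36
v = 6
Check: 5² + 6² = 25 + 36 = 61 ✓

61 = 5² + 6²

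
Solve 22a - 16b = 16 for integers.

Step 1: Check solvability.
gcd(22, 16) = 2
Since 2 divides 16, solutions exist.

Step 2: Apply extended Euclidean algorithm to find gcd.
We find integers such that 22*x0 + 16*y0 = 2

Step 3: Scale the particular solution.
Multiply by 16/2 = 8:
a = 24, b = 32

Step 4: Verify.
22*(24) - 16*(32) = 16 = 16 ✓

a = 24, b = 32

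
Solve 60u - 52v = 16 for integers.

Step 1: Check solvability.
gcd(60, 52) = 4
Since 4 divides 16, solutions exist.

Step 2: Apply extended Euclidean algorithm to find gcd.
We find integers such that 60*x0 + 52*y0 = 4

Step 3: Scale the particular solution.
Multiply by 16/4 = 4:
u = -24, v = -28

Step 4: Verify.
60*(-24) - 52*(-28) = 16 = 16 ✓

u = -24, v = -28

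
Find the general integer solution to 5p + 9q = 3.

Step 1: Compute gcd(5, 9) = 1.
Since 1 divides 3, solutions exist.

Step 2: Find a particular solution using extended Euclidean algorithm.
We get p₀ = 6, q₀ = -3.
Check: 5*6 + 9*-3 = 3 = 3 ✓

Step 3: Write the general solution.
p = 6 + (9/1)t = 6 + 9t
q = -3 - (5/1)t = -3 - 5t
for any integer t.

p = 6 + 9t, q = -3 - 5t for integer t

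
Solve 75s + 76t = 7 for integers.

Step 1: Check solvability.
gcd(75, 76) = 1
Since 1 divides 7, solutions exist.

Step 2: Apply extended Euclidean algorithm to find gcd.
We find integers such that 75*x0 + 76*y0 = 1

Step 3: Scale the particular solution.
Multiply by 7/1 = 7:
s = -7, t = 7

Step 4: Verify.
75*(-7) + 76*(7) = 7 = 7 ✓

s = -7, t = 7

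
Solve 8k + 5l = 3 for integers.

Step 1: Check solvability.
gcd(8, 5) = 1
Since 1 divides 3, solutions exist.

Step 2: Apply extended Euclidean algorithm to find gcd.
We find integers such that 8*x0 + 5*y0 = 1

Step 3: Scale the particular solution.
Multiply by 3/1 = 3:
k = 6, l = -9

Step 4: Verify.
8*(6) + 5*(-9) = 3 = 3 ✓

k = 6, l = -9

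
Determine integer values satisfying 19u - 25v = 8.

Step 1: Check solvability.
gcd(19, 25) = 1
Since 1 divides 8, solutions exist.

Step 2: Apply extended Euclidean algorithm to find gcd.
We find integers such that 19*x0 + 25*y0 = 1

Step 3: Scale the particular solution.
Multiply by 8/1 = 8:
u = 32, v = 24

Step 4: Verify.
19*(32) - 25*(24) = 8 = 8 ✓

u = 32, v = 24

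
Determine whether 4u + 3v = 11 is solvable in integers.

Step 1: Compute gcd(4, 3).
gcd(4, 3) = 1

Step 2: Check divisibility.
Does 1 divide 11? 11 = 1 x 11, so yes.

By the theorem on linear Diophantine equations, 4u + 3v = 11 has integer solutions if and only if gcd(4, 3) divides 11. Since 1 | 11, solutions exist.

Yes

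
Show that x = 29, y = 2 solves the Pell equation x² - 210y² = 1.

Compute x² = 29² = 841
Compute 210y² = 210·2² = 210·4 = 840
x² - 210y² = 841 - 840 = 1
Since this equals 1, (29, 2) is a solution.

Yes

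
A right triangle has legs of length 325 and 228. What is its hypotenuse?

c² = a² + b² = 325² + 228² = 105625 + 51984 = 157609
c = 397

397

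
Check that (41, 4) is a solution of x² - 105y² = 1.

Compute x² = 41² = 1681
Compute 105y² = 105·4² = 105·16 = 1680
x² - 105y² = 1681 - 1680 = 1
Since this equals 1, (41, 4) is a solution.

Yes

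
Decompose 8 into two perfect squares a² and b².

We need to find integers a, b > 0 such that a² + b² = 8.
Trying a = 2: b² = 8 - 2² = 8 - 4 = 4
b = 2
Check: 2² + 2² = 4 + 4 = 8 ✓

8 = 2² + 2²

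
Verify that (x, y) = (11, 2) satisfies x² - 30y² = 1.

Compute x² = 11² = 121
Compute 30y² = 30·2² = 30·4 = 120
x² - 30y² = 121 - 120 = 1
Since this equals 1, (11, 2) is a solution.

Yes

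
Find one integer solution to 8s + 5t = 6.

Step 1: Check solvability.
gcd(8, 5) = 1
Since 1 divides 6, solutions exist.

Step 2: Apply extended Euclidean algorithm to find gcd.
We find integers such that 8*x0 + 5*y0 = 1

Step 3: Scale the particular solution.
Multiply by 6/1 = 6:
s = 12, t = -18

Step 4: Verify.
8*(12) + 5*(-18) = 6 = 6 ✓

s = 12, t = -18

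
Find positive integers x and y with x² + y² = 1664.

We need to find integers x, y > 0 such that x² + y² = 1664.
Trying x = 8: y² = 1664 - 8² = 1664 - 64 = 1600
y = 40
Check: 8² + 40² = 64 + 1600 = 1664 ✓

1664 = 8² + 40²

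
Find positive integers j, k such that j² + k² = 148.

Search for j with 148 - j² a perfect square.
j = 2: 148 - 2² = 148 - 4 = 144 = 12² ✓
So j = 2, k = 12.

j = 2, k = 12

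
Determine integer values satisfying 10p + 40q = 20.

Step 1: Check solvability.
gcd(10, 40) = 10
Since 10 divides 20, solutions exist.

Step 2: Apply extended Euclidean algorithm to find gcd.
We find integers such that 10*x0 + 40*y0 = 10

Step 3: Scale the particular solution.
Multiply by 20/10 = 2:
p = 2, q = 0

Step 4: Verify.
10*(2) + 40*(0) = 20 = 20 ✓

p = 2, q = 0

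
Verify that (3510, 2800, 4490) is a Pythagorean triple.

Compute a² + b² = 3510² + 2800² = 12320100 + 7840000 = 20160100
Compute c² = 4490² = 20160100
Since 20160100 = 20160100, confirmed.

Yes, it is a Pythagorean triple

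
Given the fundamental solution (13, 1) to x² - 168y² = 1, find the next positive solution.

Solutions to x² - Dy² = 1 are generated by powers of (x₀ + y₀√D).
The next solution satisfies x₁ + y₁√168 = (x₀ + y₀√168)², giving:
x₁ = x₀² + 168y₀² = 13² + 168·1² = 169 + 168 = 337
y₁ = 2x₀y₀ = 2·13·1 = 26

Verify: 337² - 168·26² = 113569 - 113568 = 1 ✓

x = 337, y = 26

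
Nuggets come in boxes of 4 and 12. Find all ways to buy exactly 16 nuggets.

We need non-negative integers (x, y) with 4x + 12y = 16.
For each x in 0..4, check if 16 - 4x is a non-negative multiple of 12.
x = 1: 12y = 12, y = 1 ✓
x = 4: 12y = 0, y = 0 ✓

(1 boxes of 4, 1 boxes of 12), (4 boxes of 4, 0 boxes of 12)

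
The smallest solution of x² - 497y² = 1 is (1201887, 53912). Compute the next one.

Solutions to x² - Dy² = 1 are generated by powers of (x₀ + y₀√D).
The next solution satisfies x₁ + y₁√497 = (x₀ + y₀√497)², giving:
x₁ = x₀² + 497y₀² = 1201887² + 497·53912² = 1444532360769 + 1444532360768 = 2889064721537
y₁ = 2x₀y₀ = 2·1201887·53912 = 129592263888

Verify: 2889064721537² - 497·129592263888² = 8346694965229663351642369 - 8346694965229663351642368 = 1 ✓

x = 2889064721537, y = 129592263888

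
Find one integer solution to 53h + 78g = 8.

Step 1: Check solvability.
gcd(53, 78) = 1
Since 1 divides 8, solutions exist.

Step 2: Apply extended Euclidean algorithm to find gcd.
We find integers such that 53*x0 + 78*y0 = 1

Step 3: Scale the particular solution.
Multiply by 8/1 = 8:
h = -200, g = 136

Step 4: Verify.
53*(-200) + 78*(136) = 8 = 8 ✓

h = -200, g = 136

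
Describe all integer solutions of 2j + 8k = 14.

Step 1: Compute gcd(2, 8) = 2.
Since 2 divides 14, solutions exist.

Step 2: Find a particular solution using extended Euclidean algorithm.
We get j₀ = 7, k₀ = 0.
Check: 2*7 + 8*0 = 14 = 14 ✓

Step 3: Write the general solution.
j = 7 + (8/2)t = 7 + 4t
k = 0 - (2/2)t = 0 - 1t
for any integer t.

j = 7 + 4t, k = 0 - 1t for integer t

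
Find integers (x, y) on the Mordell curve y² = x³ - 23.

Try small integer x values and check whether x³ - 23 is a perfect square.
x = 3: x³ - 23 = 3³ - 23 = 27 - 23 = 4
Is 4 a perfect square? 2² = 4 ✓
So (x, y) = (3, -2) is a solution.

x = 3, y = -2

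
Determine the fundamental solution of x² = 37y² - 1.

We need x² = 37y² - 1. Try successive y:
y = 1: x² = 37·1² - 1 = 36 = 6² ✓
Check: 6² - 37·1² = 36 - 37 = -1 ✓

x = 6, y = 1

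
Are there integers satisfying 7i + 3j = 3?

Step 1: Compute gcd(7, 3).
gcd(7, 3) = 1

Step 2: Check divisibility.
Does 1 divide 3? 3 = 1 x 3, so yes.

By the theorem on linear Diophantine equations, 7i + 3j = 3 has integer solutions if and only if gcd(7, 3) divides 3. Since 1 | 3, solutions exist.

Yes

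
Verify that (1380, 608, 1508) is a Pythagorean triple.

Compute a² + b² = 1380² + 608² = 1904400 + 369664 = 2274064
Compute c² = 1508² = 2274064
Since 2274064 = 2274064, confirmed.

Yes, it is a Pythagorean triple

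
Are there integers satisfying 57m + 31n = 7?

Step 1: Compute gcd(57, 31).
gcd(57, 31) = 1

Step 2: Check divisibility.
Does 1 divide 7? 7 = 1 x 7, so yes.

By the theorem on linear Diophantine equations, 57m + 31n = 7 has integer solutions if and only if gcd(57, 31) divides 7. Since 1 | 7, solutions exist.

Yes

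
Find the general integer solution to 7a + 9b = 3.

Step 1: Compute gcd(7, 9) = 1.
Since 1 divides 3, solutions exist.

Step 2: Find a particular solution using extended Euclidean algorithm.
We get a₀ = 12, b₀ = -9.
Check: 7*12 + 9*-9 = 3 = 3 ✓

Step 3: Write the general solution.
a = 12 + (9/1)t = 12 + 9t
b = -9 - (7/1)t = -9 - 7t
for any integer t.

a = 12 + 9t, b = -9 - 7t for integer t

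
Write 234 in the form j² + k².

We need to find integers j, k > 0 such that j² + k² = 234.
Trying j = 3: k² = 234 - 3² = 234 - 9 = 225
k = 15
Check: 3² + 15² = 9 + 225 = 234 ✓

234 = 3² + 15²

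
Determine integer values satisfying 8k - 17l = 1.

Step 1: Check solvability.
gcd(8, 17) = 1
Since 1 divides 1, solutions exist.

Step 2: Apply extended Euclidean algorithm to find gcd.
We find integers such that 8*x0 + 17*y0 = 1

Step 3: Scale the particular solution.
Multiply by 1/1 = 1:
k = -2, l = -1

Step 4: Verify.
8*(-2) - 17*(-1) = 1 = 1 ✓

k = -2, l = -1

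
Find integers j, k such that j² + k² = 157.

We need to find integers j, k > 0 such that j² + k² = 157.
Trying j = 6: k² = 157 - 6² = 157 - 36 = 121
k = 11
Check: 6² + 11² = 36 + 121 = 157 ✓

157 = 6² + 11²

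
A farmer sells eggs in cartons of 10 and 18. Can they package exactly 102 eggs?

We need non-negative a, b with 10a + 18b = 102.
gcd(10, 18) = 2 divides 102.
Try a = 3: 18b = 102 - 30 = 72, so b = 4.
One way: 3 cartons of 10 and 4 cartons of 18.

Yes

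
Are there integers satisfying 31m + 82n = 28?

Step 1: Compute gcd(31, 82).
gcd(31, 82) = 1

Step 2: Check divisibility.
Does 1 divide 28? 28 = 1 x 28, so yes.

By the theorem on linear Diophantine equations, 31m + 82n = 28 has integer solutions if and only if gcd(31, 82) divides 28. Since 1 | 28, solutions exist.

Yes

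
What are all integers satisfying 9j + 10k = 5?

Step 1: Compute gcd(9, 10) = 1.
Since 1 divides 5, solutions exist.

Step 2: Find a particular solution using extended Euclidean algorithm.
We get j₀ = -5, k₀ = 5.
Check: 9*-5 + 10*5 = 5 = 5 ✓

Step 3: Write the general solution.
j = -5 + (10/1)t = -5 + 10t
k = 5 - (9/1)t = 5 - 9t
for any integer t.

j = -5 + 10t, k = 5 - 9t for integer t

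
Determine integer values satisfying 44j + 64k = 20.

Step 1: Check solvability.
gcd(44, 64) = 4
Since 4 divides 20, solutions exist.

Step 2: Apply extended Euclidean algorithm to find gcd.
We find integers such that 44*x0 + 64*y0 = 4

Step 3: Scale the particular solution.
Multiply by 20/4 = 5:
j = 15, k = -10

Step 4: Verify.
44*(15) + 64*(-10) = 20 = 20 ✓

j = 15, k = -10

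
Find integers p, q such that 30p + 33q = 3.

Step 1: Check solvability.
gcd(30, 33) = 3
Since 3 divides 3, solutions exist.

Step 2: Apply extended Euclidean algorithm to find gcd.
We find integers such that 30*x0 + 33*y0 = 3

Step 3: Scale the particular solution.
Multiply by 3/3 = 1:
p = -1, q = 1

Step 4: Verify.
30*(-1) + 33*(1) = 3 = 3 ✓

p = -1, q = 1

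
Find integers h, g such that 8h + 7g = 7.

Step 1: Check solvability.
gcd(8, 7) = 1
Since 1 divides 7, solutions exist.

Step 2: Apply extended Euclidean algorithm to find gcd.
We find integers such that 8*x0 + 7*y0 = 1

Step 3: Scale the particular solution.
Multiply by 7/1 = 7:
h = 7, g = -7

Step 4: Verify.
8*(7) + 7*(-7) = 7 = 7 ✓

h = 7, g = -7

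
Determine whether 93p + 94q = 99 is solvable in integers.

Step 1: Compute gcd(93, 94).
gcd(93, 94) = 1

Step 2: Check divisibility.
Does 1 divide 99? 99 = 1 x 99, so yes.

By the theorem on linear Diophantine equations, 93p + 94q = 99 has integer solutions if and only if gcd(93, 94) divides 99. Since 1 | 99, solutions exist.

Yes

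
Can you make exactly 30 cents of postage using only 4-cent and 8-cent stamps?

We need non-negative x, y with 4x + 8y = 30.
gcd(4, 8) = 4, and 4 does not divide 30.
No integer solutions exist, so certainly no non-negative ones.

No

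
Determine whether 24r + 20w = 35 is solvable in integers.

Step 1: Compute gcd(24, 20).
gcd(24, 20) = 4

Step 2: Check divisibility.
Does 4 divide 35? 35 = 4 x 8 + 3, so no.

By the theorem on linear Diophantine equations, 24r + 20w = 35 has integer solutions if and only if gcd(24, 20) divides 35. Since 4 does not divide 35, no solutions exist.

No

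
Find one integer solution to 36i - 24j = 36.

Step 1: Check solvability.
gcd(36, 24) = 12
Since 12 divides 36, solutions exist.

Step 2: Apply extended Euclidean algorithm to find gcd.
We find integers such that 36*x0 + 24*y0 = 12

Step 3: Scale the particular solution.
Multiply by 36/12 = 3:
i = 3, j = 3

Step 4: Verify.
36*(3) - 24*(3) = 36 = 36 ✓

i = 3, j = 3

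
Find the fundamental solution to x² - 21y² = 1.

We seek the smallest positive integers (x, y) with x² - 21y² = 1, i.e., x² = 21y² + 1.
Try successive y values:
y = 1: x² = 21·1² + 1 = 22, not a perfect square
y = 2: x² = 21·2² + 1 = 85, not a perfect square
y = 3: x² = 21·3² + 1 = 190, not a perfect square
... continuing the search (or via continued fractions) ...
y = 12: x² = 21·12² + 1 = 3025, x = 55 ✓

Verify: 55² - 21·12² = 3025 - 3024 = 1 ✓

x = 55, y = 12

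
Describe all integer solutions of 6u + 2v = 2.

Step 1: Compute gcd(6, 2) = 2.
Since 2 divides 2, solutions exist.

Step 2: Find a particular solution using extended Euclidean algorithm.
We get u₀ = 0, v₀ = 1.
Check: 6*0 + 2*1 = 2 = 2 ✓

Step 3: Write the general solution.
u = 0 + (2/2)t = 0 + 1t
v = 1 - (6/2)t = 1 - 3t
for any integer t.

u = 0 + 1t, v = 1 - 3t for integer t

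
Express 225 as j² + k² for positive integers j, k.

We need to find integers j, k > 0 such that j² + k² = 225.
Trying j = 9: k² = 225 - 9² = 225 - 81 = 144
k = 12
Check: 9² + 12² = 81 + 144 = 225 ✓

225 = 9² + 12²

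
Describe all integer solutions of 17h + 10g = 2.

Step 1: Compute gcd(17, 10) = 1.
Since 1 divides 2, solutions exist.

Step 2: Find a particular solution using extended Euclidean algorithm.
We get h₀ = 6, g₀ = -10.
Check: 17*6 + 10*-10 = 2 = 2 ✓

Step 3: Write the general solution.
h = 6 + (10/1)t = 6 + 10t
g = -10 - (17/1)t = -10 - 17t
for any integer t.

h = 6 + 10t, g = -10 - 17t for integer t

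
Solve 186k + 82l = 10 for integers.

Step 1: Check solvability.
gcd(186, 82) = 2
Since 2 divides 10, solutions exist.

Step 2: Apply extended Euclidean algorithm to find gcd.
We find integers such that 186*x0 + 82*y0 = 2

Step 3: Scale the particular solution.
Multiply by 10/2 = 5:
k = 75, l = -170

Step 4: Verify.
186*(75) + 82*(-170) = 10 = 10 ✓

k = 75, l = -170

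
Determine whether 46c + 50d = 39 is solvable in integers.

Step 1: Compute gcd(46, 50).
gcd(46, 50) = 2

Step 2: Check divisibility.
Does 2 divide 39? 39 = 2 x 19 + 1, so no.

By the theorem on linear Diophantine equations, 46c + 50d = 39 has integer solutions if and only if gcd(46, 50) divides 39. Since 2 does not divide 39, no solutions exist.

No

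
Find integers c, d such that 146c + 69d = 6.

Step 1: Check solvability.
gcd(146, 69) = 1
Since 1 divides 6, solutions exist.

Step 2: Apply extended Euclidean algorithm to find gcd.
We find integers such that 146*x0 + 69*y0 = 1

Step 3: Scale the particular solution.
Multiply by 6/1 = 6:
c = 156, d = -330

Step 4: Verify.
146*(156) + 69*(-330) = 6 = 6 ✓

c = 156, d = -330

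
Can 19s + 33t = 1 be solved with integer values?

Step 1: Compute gcd(19, 33).
gcd(19, 33) = 1

Step 2: Check divisibility.
Does 1 divide 1? 1 = 1 x 1, so yes.

By the theorem on linear Diophantine equations, 19s + 33t = 1 has integer solutions if and only if gcd(19, 33) divides 1. Since 1 | 1, solutions exist.

Yes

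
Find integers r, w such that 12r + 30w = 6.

Step 1: Check solvability.
gcd(12, 30) = 6
Since 6 divides 6, solutions exist.

Step 2: Apply extended Euclidean algorithm to find gcd.
We find integers such that 12*x0 + 30*y0 = 6

Step 3: Scale the particular solution.
Multiply by 6/6 = 1:
r = -2, w = 1

Step 4: Verify.
12*(-2) + 30*(1) = 6 = 6 ✓

r = -2, w = 1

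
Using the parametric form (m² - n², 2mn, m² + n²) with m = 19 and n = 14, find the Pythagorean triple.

a = m² - n² = 361 - 196 = 165
b = 2mn = 2·19·14 = 532
c = m² + n² = 361 + 196 = 557
Verify: 165² + 532² = 27225 + 283024 = 310249 = 557² ✓

(165, 532, 557)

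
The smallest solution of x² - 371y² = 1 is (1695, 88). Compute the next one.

Solutions to x² - Dy² = 1 are generated by powers of (x₀ + y₀√D).
The next solution satisfies x₁ + y₁√371 = (x₀ + y₀√371)², giving:
x₁ = x₀² + 371y₀² = 1695² + 371·88² = 2873025 + 2873024 = 5746049
y₁ = 2x₀y₀ = 2·1695·88 = 298320

Verify: 5746049² - 371·298320² = 33017079110401 - 33017079110400 = 1 ✓

x = 5746049, y = 298320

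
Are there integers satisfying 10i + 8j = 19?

Step 1: Compute gcd(10, 8).
gcd(10, 8) = 2

Step 2: Check divisibility.
Does 2 divide 19? 19 = 2 x 9 + 1, so no.

By the theorem on linear Diophantine equations, 10i + 8j = 19 has integer solutions if and only if gcd(10, 8) divides 19. Since 2 does not divide 19, no solutions exist.

No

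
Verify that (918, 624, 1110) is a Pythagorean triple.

Compute a² + b²:
918² + 624² = 842724 + 389376 = 1232100
Compute c²:
1110² = 1232100
Since 1232100 = 1232100, it is a Pythagorean triple.

Yes, it is a Pythagorean triple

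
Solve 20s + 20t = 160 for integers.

Step 1: Check solvability.
gcd(20, 20) = 20
Since 20 divides 160, solutions exist.

Step 2: Apply extended Euclidean algorithm to find gcd.
We find integers such that 20*x0 + 20*y0 = 20

Step 3: Scale the particular solution.
Multiply by 160/20 = 8:
s = 0, t = 8

Step 4: Verify.
20*(0) + 20*(8) = 160 = 160 ✓

s = 0, t = 8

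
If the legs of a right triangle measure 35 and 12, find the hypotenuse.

c² = a² + b² = 35² + 12² = 1225 + 144 = 1369
c = 37

37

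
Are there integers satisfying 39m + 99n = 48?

Step 1: Compute gcd(39, 99).
gcd(39, 99) = 3

Step 2: Check divisibility.
Does 3 divide 48? 48 = 3 x 16, so yes.

By the theorem on linear Diophantine equations, 39m + 99n = 48 has integer solutions if and only if gcd(39, 99) divides 48. Since 3 | 48, solutions exist.

Yes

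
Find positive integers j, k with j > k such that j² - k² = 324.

Factor: j² - k² = (j+k)(j-k) = 324.
We need two factors of 324 with the same parity.
Use j+k = 162 and j-k = 2 (product 162·2 = 324).
Adding: 2j = 164, so j = 82.
Subtracting: 2k = 160, so k = 80.
Check: 82² - 80² = 6724 - 6400 = 324 ✓

j = 82, k = 80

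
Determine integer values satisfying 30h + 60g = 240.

Step 1: Check solvability.
gcd(30, 60) = 30
Since 30 divides 240, solutions exist.

Step 2: Apply extended Euclidean algorithm to find gcd.
We find integers such that 30*x0 + 60*y0 = 30

Step 3: Scale the particular solution.
Multiply by 240/30 = 8:
h = 8, g = 0

Step 4: Verify.
30*(8) + 60*(0) = 240 = 240 ✓

h = 8, g = 0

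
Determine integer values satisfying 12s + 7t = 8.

Step 1: Check solvability.
gcd(12, 7) = 1
Since 1 divides 8, solutions exist.

Step 2: Apply extended Euclidean algorithm to find gcd.
We find integers such that 12*x0 + 7*y0 = 1

Step 3: Scale the particular solution.
Multiply by 8/1 = 8:
s = 24, t = -40

Step 4: Verify.
12*(24) + 7*(-40) = 8 = 8 ✓

s = 24, t = -40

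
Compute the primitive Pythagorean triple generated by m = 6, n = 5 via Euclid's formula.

a = m² - n² = 6² - 5² = 36 - 25 = 11
b = 2mn = 2·6·5 = 60
c = m² + n² = 36 + 25 = 61
Verify: 11² + 60² = 121 + 3600 = 3721 = 61² ✓

(11, 60, 61)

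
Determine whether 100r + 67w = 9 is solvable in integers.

Step 1: Compute gcd(100, 67).
gcd(100, 67) = 1

Step 2: Check divisibility.
Does 1 divide 9? 9 = 1 x 9, so yes.

By the theorem on linear Diophantine equations, 100r + 67w = 9 has integer solutions if and only if gcd(100, 67) divides 9. Since 1 | 9, solutions exist.

Yes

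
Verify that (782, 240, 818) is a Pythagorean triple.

Compute a² + b² = 782² + 240² = 611524 + 57600 = 669124
Compute c² = 818² = 669124
Since 669124 = 669124, confirmed.

Yes, it is a Pythagorean triple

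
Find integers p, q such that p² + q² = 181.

We need to find integers p, q > 0 such that p² + q² = 181.
Trying p = 9: q² = 181 - 9² = 181 - 81 = 100
q = 10
Check: 9² + 10² = 81 + 100 = 181 ✓

181 = 9² + 10²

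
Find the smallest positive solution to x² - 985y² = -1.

We need x² = 985y² - 1. Try successive y:
y = 1: x² = 985·1² - 1 = 984, not a perfect square
y = 2: x² = 985·2² - 1 = 3939, not a perfect square
y = 3: x² = 985·3² - 1 = 8864, not a perfect square
...
y = 13: x² = 985·13² - 1 = 166464 = 408² ✓
Check: 408² - 985·13² = 166464 - 166465 = -1 ✓

x = 408, y = 13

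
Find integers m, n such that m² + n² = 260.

We need to find integers m, n > 0 such that m² + n² = 260.
Trying m = 2: n² = 260 - 2² = 260 - 4 = 256
n = 16
Check: 2² + 16² = 4 + 256 = 260 ✓

260 = 2² + 16²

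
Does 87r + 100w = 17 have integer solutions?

Step 1: Compute gcd(87, 100).
gcd(87, 100) = 1

Step 2: Check divisibility.
Does 1 divide 17? 17 = 1 x 17, so yes.

By the theorem on linear Diophantine equations, 87r + 100w = 17 has integer solutions if and only if gcd(87, 100) divides 17. Since 1 | 17, solutions exist.

Yes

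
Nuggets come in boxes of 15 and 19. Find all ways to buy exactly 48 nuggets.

We need non-negative integers (x, y) with 15x + 19y = 48.
For each x in 0..3, check if 48 - 15x is a non-negative multiple of 19.
No x yields an integer y ≥ 0.

No solution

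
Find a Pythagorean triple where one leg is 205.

We need the other leg and hypotenuse such that 205² + x² = c².
Take x = 828, c = 853: 205² + 828² = 42025 + 685584 = 727609 = 853² ✓
Triple: (205, 828, 853)

(205, 828, 853)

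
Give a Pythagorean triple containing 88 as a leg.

We need the other leg and hypotenuse such that 88² + x² = c².
Take x = 105, c = 137: 88² + 105² = 7744 + 11025 = 18769 = 137² ✓
Triple: (105, 88, 137)

(105, 88, 137)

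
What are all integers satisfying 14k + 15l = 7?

Step 1: Compute gcd(14, 15) = 1.
Since 1 divides 7, solutions exist.

Step 2: Find a particular solution using extended Euclidean algorithm.
We get k₀ = -7, l₀ = 7.
Check: 14*-7 + 15*7 = 7 = 7 ✓

Step 3: Write the general solution.
k = -7 + (15/1)t = -7 + 15t
l = 7 - (14/1)t = 7 - 14t
for any integer t.

k = -7 + 15t, l = 7 - 14t for integer t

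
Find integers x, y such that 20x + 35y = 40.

Step 1: Check solvability.
gcd(20, 35) = 5
Since 5 divides 40, solutions exist.

Step 2: Apply extended Euclidean algorithm to find gcd.
We find integers such that 20*x0 + 35*y0 = 5

Step 3: Scale the particular solution.
Multiply by 40/5 = 8:
x = 16, y = -8

Step 4: Verify.
20*(16) + 35*(-8) = 40 = 40 ✓

x = 16, y = -8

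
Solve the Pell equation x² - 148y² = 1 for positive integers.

We seek the smallest positive integers (x, y) with x² - 148y² = 1, i.e., x² = 148y² + 1.
Try successive y values:
y = 1: x² = 148·1² + 1 = 149, not a perfect square
y = 2: x² = 148·2² + 1 = 593, not a perfect square
y = 3: x² = 148·3² + 1 = 1333, not a perfect square
... continuing the search (or via continued fractions) ...
y = 6: x² = 148·6² + 1 = 5329, x = 73 ✓

Verify: 73² - 148·6² = 5329 - 5328 = 1 ✓

x = 73, y = 6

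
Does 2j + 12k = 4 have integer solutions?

Step 1: Compute gcd(2, 12).
gcd(2, 12) = 2

Step 2: Check divisibility.
Does 2 divide 4? 4 = 2 x 2, so yes.

By the theorem on linear Diophantine equations, 2j + 12k = 4 has integer solutions if and only if gcd(2, 12) divides 4. Since 2 | 4, solutions exist.

Yes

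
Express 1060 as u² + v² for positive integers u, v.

We need to find integers u, v > 0 such that u² + v² = 1060.
Trying u = 6: v² = 1060 - 6² = 1060 - 36 = 1024
v = 32
Check: 6² + 32² = 36 + 1024 = 1060 ✓

1060 = 6² + 32²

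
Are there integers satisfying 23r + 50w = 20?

Step 1: Compute gcd(23, 50).
gcd(23, 50) = 1

Step 2: Check divisibility.
Does 1 divide 20? 20 = 1 x 20, so yes.

By the theorem on linear Diophantine equations, 23r + 50w = 20 has integer solutions if and only if gcd(23, 50) divides 20. Since 1 | 20, solutions exist.

Yes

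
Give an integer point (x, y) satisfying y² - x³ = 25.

Try small integer x values and check whether x³ + 25 is a perfect square.
x = 0: x³ + 25 = 0³ + 25 = 0 + 25 = 25
Is 25 a perfect square? 5² = 25 ✓
So (x, y) = (0, -5) is a solution.

x = 0, y = -5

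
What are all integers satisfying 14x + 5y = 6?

Step 1: Compute gcd(14, 5) = 1.
Since 1 divides 6, solutions exist.

Step 2: Find a particular solution using extended Euclidean algorithm.
We get x₀ = -6, y₀ = 18.
Check: 14*-6 + 5*18 = 6 = 6 ✓

Step 3: Write the general solution.
x = -6 + (5/1)t = -6 + 5t
y = 18 - (14/1)t = 18 - 14t
for any integer t.

x = -6 + 5t, y = 18 - 14t for integer t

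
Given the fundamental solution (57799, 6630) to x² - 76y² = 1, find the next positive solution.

Solutions to x² - Dy² = 1 are generated by powers of (x₀ + y₀√D).
The next solution satisfies x₁ + y₁√76 = (x₀ + y₀√76)², giving:
x₁ = x₀² + 76y₀² = 57799² + 76·6630² = 3340724401 + 3340724400 = 6681448801
y₁ = 2x₀y₀ = 2·57799·6630 = 766414740

Verify: 6681448801² - 76·766414740² = 44641758080384337601 - 44641758080384337600 = 1 ✓

x = 6681448801, y = 766414740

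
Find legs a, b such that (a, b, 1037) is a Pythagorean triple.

We need a² + b² = 1037² = 1075369.
Trying: 315² + 988² = 99225 + 976144 = 1075369 ✓

(315, 988, 1037)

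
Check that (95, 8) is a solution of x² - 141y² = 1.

Compute x² = 95² = 9025
Compute 141y² = 141·8² = 141·64 = 9024
x² - 141y² = 9025 - 9024 = 1
Since this equals 1, (95, 8) is a solution.

Yes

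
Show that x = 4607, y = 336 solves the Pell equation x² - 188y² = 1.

Compute x² = 4607² = 21224449
Compute 188y² = 188·336² = 188·112896 = 21224448
x² - 188y² = 21224449 - 21224448 = 1
Since this equals 1, (4607, 336) is a solution.

Yes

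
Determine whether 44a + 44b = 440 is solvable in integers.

Step 1: Compute gcd(44, 44).
gcd(44, 44) = 44

Step 2: Check divisibility.
Does 44 divide 440? 440 = 44 x 10, so yes.

By the theorem on linear Diophantine equations, 44a + 44b = 440 has integer solutions if and only if gcd(44, 44) divides 440. Since 44 | 440, solutions exist.

Yes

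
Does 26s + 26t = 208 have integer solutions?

Step 1: Compute gcd(26, 26).
gcd(26, 26) = 26

Step 2: Check divisibility.
Does 26 divide 208? 208 = 26 x 8, so yes.

By the theorem on linear Diophantine equations, 26s + 26t = 208 has integer solutions if and only if gcd(26, 26) divides 208. Since 26 | 208, solutions exist.

Yes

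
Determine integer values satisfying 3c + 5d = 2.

Step 1: Check solvability.
gcd(3, 5) = 1
Since 1 divides 2, solutions exist.

Step 2: Apply extended Euclidean algorithm to find gcd.
We find integers such that 3*x0 + 5*y0 = 1

Step 3: Scale the particular solution.
Multiply by 2/1 = 2:
c = 4, d = -2

Step 4: Verify.
3*(4) + 5*(-2) = 2 = 2 ✓

c = 4, d = -2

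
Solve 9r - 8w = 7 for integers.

Step 1: Check solvability.
gcd(9, 8) = 1
Since 1 divides 7, solutions exist.

Step 2: Apply extended Euclidean algorithm to find gcd.
We find integers such that 9*x0 + 8*y0 = 1

Step 3: Scale the particular solution.
Multiply by 7/1 = 7:
r = 7, w = 7

Step 4: Verify.
9*(7) - 8*(7) = 7 = 7 ✓

r = 7, w = 7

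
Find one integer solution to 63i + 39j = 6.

Step 1: Check solvability.
gcd(63, 39) = 3
Since 3 divides 6, solutions exist.

Step 2: Apply extended Euclidean algorithm to find gcd.
We find integers such that 63*x0 + 39*y0 = 3

Step 3: Scale the particular solution.
Multiply by 6/3 = 2:
i = 10, j = -16

Step 4: Verify.
63*(10) + 39*(-16) = 6 = 6 ✓

i = 10, j = -16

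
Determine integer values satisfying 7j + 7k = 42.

Step 1: Check solvability.
gcd(7, 7) = 7
Since 7 divides 42, solutions exist.

Step 2: Apply extended Euclidean algorithm to find gcd.
We find integers such that 7*x0 + 7*y0 = 7

Step 3: Scale the particular solution.
Multiply by 42/7 = 6:
j = 0, k = 6

Step 4: Verify.
7*(0) + 7*(6) = 42 = 42 ✓

j = 0, k = 6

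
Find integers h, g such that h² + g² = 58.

We need to find integers h, g > 0 such that h² + g² = 58.
Trying h = 3: g² = 58 - 3² = 58 - 9 = 49
g = 7
Check: 3² + 7² = 9 + 49 = 58 ✓

58 = 3² + 7²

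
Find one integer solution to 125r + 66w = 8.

Step 1: Check solvability.
gcd(125, 66) = 1
Since 1 divides 8, solutions exist.

Step 2: Apply extended Euclidean algorithm to find gcd.
We find integers such that 125*x0 + 66*y0 = 1

Step 3: Scale the particular solution.
Multiply by 8/1 = 8:
r = -152, w = 288

Step 4: Verify.
125*(-152) + 66*(288) = 8 = 8 ✓

r = -152, w = 288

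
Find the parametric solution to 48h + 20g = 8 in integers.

Step 1: Compute gcd(48, 20) = 4.
Since 4 divides 8, solutions exist.

Step 2: Find a particular solution using extended Euclidean algorithm.
We get h₀ = -4, g₀ = 10.
Check: 48*-4 + 20*10 = 8 = 8 ✓

Step 3: Write the general solution.
h = -4 + (20/4)t = -4 + 5t
g = 10 - (48/4)t = 10 - 12t
for any integer t.

h = -4 + 5t, g = 10 - 12t for integer t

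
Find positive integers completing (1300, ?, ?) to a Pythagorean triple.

We need the other leg and hypotenuse such that 1300² + x² = c².
Take x = 51, c = 1301: 1300² + 51² = 1690000 + 2601 = 1692601 = 1301² ✓
Triple: (51, 1300, 1301)

(51, 1300, 1301)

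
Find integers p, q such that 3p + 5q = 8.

Step 1: Check solvability.
gcd(3, 5) = 1
Since 1 divides 8, solutions exist.

Step 2: Apply extended Euclidean algorithm to find gcd.
We find integers such that 3*x0 + 5*y0 = 1

Step 3: Scale the particular solution.
Multiply by 8/1 = 8:
p = 16, q = -8

Step 4: Verify.
3*(16) + 5*(-8) = 8 = 8 ✓

p = 16, q = -8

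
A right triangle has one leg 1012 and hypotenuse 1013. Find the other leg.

a² = c² - b² = 1026169 - 1024144 = 2025
a = 45

45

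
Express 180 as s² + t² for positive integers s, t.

We need to find integers s, t > 0 such that s² + t² = 180.
Trying s = 6: t² = 180 - 6² = 180 - 36 = 144
t = 12
Check: 6² + 12² = 36 + 144 = 180 ✓

180 = 6² + 12²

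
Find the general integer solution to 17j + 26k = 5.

Step 1: Compute gcd(17, 26) = 1.
Since 1 divides 5, solutions exist.

Step 2: Find a particular solution using extended Euclidean algorithm.
We get j₀ = -15, k₀ = 10.
Check: 17*-15 + 26*10 = 5 = 5 ✓

Step 3: Write the general solution.
j = -15 + (26/1)t = -15 + 26t
k = 10 - (17/1)t = 10 - 17t
for any integer t.

j = -15 + 26t, k = 10 - 17t for integer t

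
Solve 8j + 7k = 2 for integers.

Step 1: Check solvability.
gcd(8, 7) = 1
Since 1 divides 2, solutions exist.

Step 2: Apply extended Euclidean algorithm to find gcd.
We find integers such that 8*x0 + 7*y0 = 1

Step 3: Scale the particular solution.
Multiply by 2/1 = 2:
j = 2, k = -2

Step 4: Verify.
8*(2) + 7*(-2) = 2 = 2 ✓

j = 2, k = -2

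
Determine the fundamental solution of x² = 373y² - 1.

We need x² = 373y² - 1. Try successive y:
y = 1: x² = 373·1² - 1 = 372, not a perfect square
y = 2: x² = 373·2² - 1 = 1491, not a perfect square
y = 3: x² = 373·3² - 1 = 3356, not a perfect square
...
y = 265: x² = 373·265² - 1 = 26193924 = 5118² ✓
Check: 5118² - 373·265² = 26193924 - 26193925 = -1 ✓

x = 5118, y = 265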